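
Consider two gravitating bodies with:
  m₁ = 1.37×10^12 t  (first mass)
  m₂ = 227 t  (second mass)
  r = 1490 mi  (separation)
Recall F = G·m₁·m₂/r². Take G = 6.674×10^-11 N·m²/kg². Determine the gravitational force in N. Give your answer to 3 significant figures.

From Newton's law of gravitation: F = Gm₁m₂/r².
m₁ = 1.37×10^12 t = 1.370×10^15 kg; m₂ = 227 t = 2.270×10^5 kg; r = 1490 mi = 2.398×10^6 m; G = 6.674×10^-11 N·m²/kg².
F = 0.003610 N

0.00361 N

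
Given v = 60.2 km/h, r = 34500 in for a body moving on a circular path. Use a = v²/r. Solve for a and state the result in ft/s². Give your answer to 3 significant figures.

1.05 ft/s²

a is given directly by: a = v²/r.
v = 60.2 km/h = 16.72 m/s; r = 34500 in = 876.3 m.
a = 0.3191 m/s²
0.3191 m/s² × (1 ft/s² / 0.3048 m/s²) = 1.047 ft/s²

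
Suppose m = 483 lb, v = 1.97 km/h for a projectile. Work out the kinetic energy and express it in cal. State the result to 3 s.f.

7.84 cal

KE is given directly by: KE = ½mv².
m = 483 lb = 219.1 kg; v = 1.97 km/h = 0.5472 m/s.
KE = 32.80 J
32.80 J × (1 cal / 4.184 J) = 7.840 cal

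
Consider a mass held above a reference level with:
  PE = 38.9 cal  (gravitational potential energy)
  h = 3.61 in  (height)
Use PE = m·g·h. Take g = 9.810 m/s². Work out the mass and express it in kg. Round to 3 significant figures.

Rearranging: m = PE/(g·h).
PE = 38.9 cal = 162.8 J; h = 3.61 in = 0.09169 m; g = 9.810 m/s².
m = 180.9 kg

181 kg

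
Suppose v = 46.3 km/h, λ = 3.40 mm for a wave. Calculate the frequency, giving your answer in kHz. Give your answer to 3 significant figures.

3.78 kHz

Solving v = f·λ for f: f = v/λ.
v = 46.3 km/h = 12.86 m/s; λ = 3.40 mm = 0.003400 m.
f = 3783 Hz
3783 Hz × (1 kHz / 1000 Hz) = 3.783 kHz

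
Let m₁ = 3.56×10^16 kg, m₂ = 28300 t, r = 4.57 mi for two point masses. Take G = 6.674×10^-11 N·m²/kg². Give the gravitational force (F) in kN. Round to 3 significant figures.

1240 kN

Directly: F = Gm₁m₂/r².
m₁ = 3.56×10^16 kg; m₂ = 28300 t = 2.830×10^7 kg; r = 4.57 mi = 7355 m; G = 6.674×10^-11 N·m²/kg².
F = 1.243×10^6 N
1.243×10^6 N × (1 kN / 1000 N) = 1243 kN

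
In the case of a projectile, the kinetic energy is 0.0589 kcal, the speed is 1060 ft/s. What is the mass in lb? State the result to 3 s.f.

0.0104 lb

Rearranging KE = ½mv² for m: m = 2·KE/v².
KE = 0.0589 kcal = 246.4 J; v = 1060 ft/s = 323.1 m/s.
m = 0.004722 kg
0.004722 kg × (1 lb / 0.4536 kg) = 0.01041 lb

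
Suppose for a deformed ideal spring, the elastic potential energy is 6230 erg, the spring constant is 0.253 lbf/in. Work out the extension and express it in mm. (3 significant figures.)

Rearranging U = ½k·x² for x: x = √(2U/k).
U = 6230 erg = 6.230×10^-4 J; k = 0.253 lbf/in = 44.31 N/m.
x = 0.005303 m
0.005303 m × (1 mm / 0.001000 m) = 5.303 mm

5.30 mm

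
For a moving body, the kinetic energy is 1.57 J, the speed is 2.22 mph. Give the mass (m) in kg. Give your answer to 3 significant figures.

3.19 kg

Solving KE = ½mv² for m: m = 2·KE/v².
KE = 1.57 J; v = 2.22 mph = 0.9924 m/s.
m = 3.188 kg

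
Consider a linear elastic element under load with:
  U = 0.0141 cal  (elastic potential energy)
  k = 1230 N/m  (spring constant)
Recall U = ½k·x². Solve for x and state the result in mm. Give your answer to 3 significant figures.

Rearranging U = ½k·x² for x: x = √(2U/k).
U = 0.0141 cal = 0.05899 J; k = 1230 N/m.
x = 0.009794 m
0.009794 m × (1 mm / 0.001000 m) = 9.794 mm

9.79 mm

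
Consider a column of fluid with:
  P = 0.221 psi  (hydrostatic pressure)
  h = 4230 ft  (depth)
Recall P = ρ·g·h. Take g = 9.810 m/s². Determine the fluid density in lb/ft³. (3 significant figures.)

Rearranging: ρ = P/(g·h).
P = 0.221 psi = 1524 Pa; h = 4230 ft = 1289 m; g = 9.810 m/s².
ρ = 0.1205 kg/m³
0.1205 kg/m³ × (1 lb/ft³ / 16.02 kg/m³) = 0.007521 lb/ft³

0.00752 lb/ft³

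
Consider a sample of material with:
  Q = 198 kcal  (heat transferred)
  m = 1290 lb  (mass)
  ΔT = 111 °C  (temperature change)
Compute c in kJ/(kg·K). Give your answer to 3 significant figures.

0.0128 kJ/(kg·K)

Rearranging Q = m·c·ΔT for c: c = Q/(m·ΔT).
Q = 198 kcal = 8.284×10^5 J; m = 1290 lb = 585.1 kg; ΔT = 111 °C = 111.0 K.
c = 12.75 J/(kg·K)
12.75 J/(kg·K) × (1 kJ/(kg·K) / 1000 J/(kg·K)) = 0.01275 kJ/(kg·K)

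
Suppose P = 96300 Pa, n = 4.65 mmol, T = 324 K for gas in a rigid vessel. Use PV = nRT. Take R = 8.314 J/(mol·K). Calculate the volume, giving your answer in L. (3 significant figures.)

From the ideal-gas law: V = nRT/P.
P = 96300 Pa; n = 4.65 mmol = 0.004650 mol; T = 324 K; R = 8.314 J/(mol·K).
V = 1.301×10^-4 m³
1.301×10^-4 m³ × (1 L / 0.001000 m³) = 0.1301 L

0.130 L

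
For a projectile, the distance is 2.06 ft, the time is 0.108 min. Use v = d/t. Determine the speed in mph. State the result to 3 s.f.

0.217 mph

Directly: v = d/t.
d = 2.06 ft = 0.6279 m; t = 0.108 min = 6.480 s.
v = 0.09690 m/s
0.09690 m/s × (1 mph / 0.4470 m/s) = 0.2168 mph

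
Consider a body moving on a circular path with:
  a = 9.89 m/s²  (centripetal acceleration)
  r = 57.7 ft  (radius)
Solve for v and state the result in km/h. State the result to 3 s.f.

47.5 km/h

Rearranging a = v²/r for v: v = √(a·r).
a = 9.89 m/s²; r = 57.7 ft = 17.59 m.
v = 13.19 m/s
13.19 m/s × (1 km/h / 0.2778 m/s) = 47.48 km/h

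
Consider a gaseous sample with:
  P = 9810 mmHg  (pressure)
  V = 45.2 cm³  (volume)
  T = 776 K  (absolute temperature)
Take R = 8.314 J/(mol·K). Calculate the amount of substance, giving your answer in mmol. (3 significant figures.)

9.16 mmol

Solving PV = nRT for n: n = PV/(RT).
P = 9810 mmHg = 1.308×10^6 Pa; V = 45.2 cm³ = 4.520×10^-5 m³; T = 776 K; R = 8.314 J/(mol·K).
n = 0.009163 mol
0.009163 mol × (1 mmol / 0.001000 mol) = 9.163 mmol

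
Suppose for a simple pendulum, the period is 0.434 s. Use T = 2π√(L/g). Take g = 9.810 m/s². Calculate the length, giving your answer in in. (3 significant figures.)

Rearranging: L = g·(T/2π)².
T = 0.434 s; g = 9.810 m/s².
L = 0.04680 m
0.04680 m × (1 in / 0.02540 m) = 1.843 in

1.84 in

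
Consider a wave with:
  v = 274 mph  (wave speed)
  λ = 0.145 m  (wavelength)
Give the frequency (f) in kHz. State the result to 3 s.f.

Rearranging v = f·λ for f: f = v/λ.
v = 274 mph = 122.5 m/s; λ = 0.145 m.
f = 844.8 Hz
844.8 Hz × (1 kHz / 1000 Hz) = 0.8448 kHz

0.845 kHz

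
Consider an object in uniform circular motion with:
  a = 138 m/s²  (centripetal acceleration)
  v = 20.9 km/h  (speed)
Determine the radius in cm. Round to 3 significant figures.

Rearranging: r = v²/a.
a = 138 m/s²; v = 20.9 km/h = 5.806 m/s.
r = 0.2442 m
0.2442 m × (1 cm / 0.01000 m) = 24.42 cm

24.4 cm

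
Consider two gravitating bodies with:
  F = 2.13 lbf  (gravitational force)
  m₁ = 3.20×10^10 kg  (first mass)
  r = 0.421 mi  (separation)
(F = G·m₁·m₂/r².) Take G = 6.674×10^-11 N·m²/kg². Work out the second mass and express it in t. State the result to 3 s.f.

From Newton's law of gravitation: m₂ = F·r²/(G·m₁).
F = 2.13 lbf = 9.475 N; m₁ = 3.20×10^10 kg; r = 0.421 mi = 677.5 m; G = 6.674×10^-11 N·m²/kg².
m₂ = 2.037×10^6 kg
2.037×10^6 kg × (1 t / 1000 kg) = 2037 t

2040 t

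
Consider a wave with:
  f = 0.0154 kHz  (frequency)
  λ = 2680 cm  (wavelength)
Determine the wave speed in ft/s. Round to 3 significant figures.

1350 ft/s

v is given directly by: v = fλ.
f = 0.0154 kHz = 15.40 Hz; λ = 2680 cm = 26.80 m.
v = 412.7 m/s
412.7 m/s × (1 ft/s / 0.3048 m/s) = 1354 ft/s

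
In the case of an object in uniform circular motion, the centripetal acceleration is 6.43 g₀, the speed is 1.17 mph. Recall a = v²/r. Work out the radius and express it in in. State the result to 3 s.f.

0.171 in

Rearranging a = v²/r for r: r = v²/a.
a = 6.43 g₀ = 63.06 m/s²; v = 1.17 mph = 0.5230 m/s.
r = 0.004338 m
0.004338 m × (1 in / 0.02540 m) = 0.1708 in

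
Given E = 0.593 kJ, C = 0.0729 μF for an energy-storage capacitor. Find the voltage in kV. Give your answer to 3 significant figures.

128 kV

Rearranging E = ½C·V² for V: V = √(2E/C).
E = 0.593 kJ = 593.0 J; C = 0.0729 μF = 7.290×10^-8 F.
V = 1.275×10^5 V
1.275×10^5 V × (1 kV / 1000 V) = 127.5 kV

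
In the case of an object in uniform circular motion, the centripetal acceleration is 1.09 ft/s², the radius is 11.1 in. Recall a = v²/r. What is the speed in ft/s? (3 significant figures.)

Rearranging: v = √(a·r).
a = 1.09 ft/s² = 0.3322 m/s²; r = 11.1 in = 0.2819 m.
v = 0.3061 m/s
0.3061 m/s × (1 ft/s / 0.3048 m/s) = 1.004 ft/s

1.00 ft/s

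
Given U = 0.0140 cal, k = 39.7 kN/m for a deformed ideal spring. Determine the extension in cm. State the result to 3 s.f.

Solving U = ½k·x² for x: x = √(2U/k).
U = 0.0140 cal = 0.05858 J; k = 39.7 kN/m = 39700 N/m.
x = 0.001718 m
0.001718 m × (1 cm / 0.01000 m) = 0.1718 cm

0.172 cm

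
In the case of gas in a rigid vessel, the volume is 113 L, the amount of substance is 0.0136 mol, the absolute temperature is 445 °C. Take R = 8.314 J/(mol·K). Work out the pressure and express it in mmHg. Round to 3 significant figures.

From the ideal-gas law: P = nRT/V.
V = 113 L = 0.1130 m³; n = 0.0136 mol; T = 445 °C = 718.1 K; R = 8.314 J/(mol·K).
P = 718.6 Pa  (the unit combination reduces to kg/(m·s²) = Pa)
718.6 Pa × (1 mmHg / 133.3 Pa) = 5.390 mmHg

5.39 mmHg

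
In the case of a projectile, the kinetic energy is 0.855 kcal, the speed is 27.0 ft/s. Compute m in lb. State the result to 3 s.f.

233 lb

Solving KE = ½mv² for m: m = 2·KE/v².
KE = 0.855 kcal = 3577 J; v = 27.0 ft/s = 8.230 m/s.
m = 105.6 kg
105.6 kg × (1 lb / 0.4536 kg) = 232.9 lb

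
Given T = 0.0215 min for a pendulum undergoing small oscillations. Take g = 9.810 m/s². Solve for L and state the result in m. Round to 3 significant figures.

0.414 m

Rearranging T = 2π√(L/g) for L: L = g·(T/2π)².
T = 0.0215 min = 1.290 s; g = 9.810 m/s².
L = 0.4135 m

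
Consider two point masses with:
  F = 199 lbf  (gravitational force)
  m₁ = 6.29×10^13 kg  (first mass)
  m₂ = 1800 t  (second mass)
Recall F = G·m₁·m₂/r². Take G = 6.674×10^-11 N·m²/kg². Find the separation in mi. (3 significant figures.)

1.82 mi

Rearranging: r = √(G·m₁m₂/F).
F = 199 lbf = 885.2 N; m₁ = 6.29×10^13 kg; m₂ = 1800 t = 1.800×10^6 kg; G = 6.674×10^-11 N·m²/kg².
r = 2922 m
2922 m × (1 mi / 1609 m) = 1.815 mi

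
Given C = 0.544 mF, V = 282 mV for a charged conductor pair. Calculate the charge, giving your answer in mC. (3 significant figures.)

Rearranging: Q = CV.
C = 0.544 mF = 5.440×10^-4 F; V = 282 mV = 0.2820 V.
Q = 1.534×10^-4 C
1.534×10^-4 C × (1 mC / 0.001000 C) = 0.1534 mC

0.153 mC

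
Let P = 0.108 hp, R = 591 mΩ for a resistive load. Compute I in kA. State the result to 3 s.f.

Rearranging P = I²R for I: I = √(P/R).
P = 0.108 hp = 80.54 W; R = 591 mΩ = 0.5910 Ω.
I = 11.67 A
11.67 A × (1 kA / 1000 A) = 0.01167 kA

0.0117 kA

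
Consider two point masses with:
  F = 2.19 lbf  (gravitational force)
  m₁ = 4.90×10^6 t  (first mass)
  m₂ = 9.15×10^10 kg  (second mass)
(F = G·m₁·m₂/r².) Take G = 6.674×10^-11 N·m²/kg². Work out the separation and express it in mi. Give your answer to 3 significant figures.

34.4 mi

Rearranging F = G·m₁·m₂/r² for r: r = √(G·m₁m₂/F).
F = 2.19 lbf = 9.742 N; m₁ = 4.90×10^6 t = 4.900×10^9 kg; m₂ = 9.15×10^10 kg; G = 6.674×10^-11 N·m²/kg².
r = 55423 m
55423 m × (1 mi / 1609 m) = 34.44 mi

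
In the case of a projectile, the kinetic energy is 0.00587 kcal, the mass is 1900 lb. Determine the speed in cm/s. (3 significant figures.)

Solving KE = ½mv² for v: v = √(2·KE/m).
KE = 0.00587 kcal = 24.56 J; m = 1900 lb = 861.8 kg.
v = 0.2387 m/s
0.2387 m/s × (1 cm/s / 0.01000 m/s) = 23.87 cm/s

23.9 cm/s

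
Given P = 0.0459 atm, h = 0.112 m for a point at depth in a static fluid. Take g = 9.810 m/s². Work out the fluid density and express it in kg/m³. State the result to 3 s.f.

Solving P = ρ·g·h for ρ: ρ = P/(g·h).
P = 0.0459 atm = 4651 Pa; h = 0.112 m; g = 9.810 m/s².
ρ = 4233 kg/m³

4230 kg/m³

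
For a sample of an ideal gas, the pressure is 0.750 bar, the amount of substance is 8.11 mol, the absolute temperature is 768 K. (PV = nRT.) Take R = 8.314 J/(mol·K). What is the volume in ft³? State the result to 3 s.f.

From the ideal-gas law: V = nRT/P.
P = 0.750 bar = 75000 Pa; n = 8.11 mol; T = 768 K; R = 8.314 J/(mol·K).
V = 0.6904 m³
0.6904 m³ × (1 ft³ / 0.02832 m³) = 24.38 ft³

24.4 ft³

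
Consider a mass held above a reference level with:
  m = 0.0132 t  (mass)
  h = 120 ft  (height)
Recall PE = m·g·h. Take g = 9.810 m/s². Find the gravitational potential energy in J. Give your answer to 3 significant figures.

Directly: PE = mgh.
m = 0.0132 t = 13.20 kg; h = 120 ft = 36.58 m; g = 9.810 m/s².
PE = 4736 J  (the unit combination reduces to kg·m²/s² = J)

4740 J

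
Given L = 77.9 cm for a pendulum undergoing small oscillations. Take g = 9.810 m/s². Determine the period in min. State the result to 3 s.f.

Directly: T = 2π√(L/g).
L = 77.9 cm = 0.7790 m; g = 9.810 m/s².
T = 1.771 s
1.771 s × (1 min / 60.00 s) = 0.02951 min

0.0295 min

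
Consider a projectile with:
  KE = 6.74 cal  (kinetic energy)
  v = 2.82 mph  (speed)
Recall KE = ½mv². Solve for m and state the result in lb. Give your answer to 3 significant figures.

78.2 lb

Rearranging: m = 2·KE/v².
KE = 6.74 cal = 28.20 J; v = 2.82 mph = 1.261 m/s.
m = 35.49 kg
35.49 kg × (1 lb / 0.4536 kg) = 78.24 lb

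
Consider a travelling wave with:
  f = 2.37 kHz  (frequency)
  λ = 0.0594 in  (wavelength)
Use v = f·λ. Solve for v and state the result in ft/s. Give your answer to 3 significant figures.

Directly: v = fλ.
f = 2.37 kHz = 2370 Hz; λ = 0.0594 in = 0.001509 m.
v = 3.576 m/s
3.576 m/s × (1 ft/s / 0.3048 m/s) = 11.73 ft/s

11.7 ft/s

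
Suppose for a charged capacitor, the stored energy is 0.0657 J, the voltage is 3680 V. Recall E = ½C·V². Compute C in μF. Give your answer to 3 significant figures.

0.00970 μF

Solving E = ½C·V² for C: C = 2E/V².
E = 0.0657 J; V = 3680 V.
C = 9.703×10^-9 F
9.703×10^-9 F × (1 μF / 1.000×10^-6 F) = 0.009703 μF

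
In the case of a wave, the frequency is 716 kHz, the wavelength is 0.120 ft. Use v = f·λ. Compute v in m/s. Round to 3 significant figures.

v is given directly by: v = fλ.
f = 716 kHz = 7.160×10^5 Hz; λ = 0.120 ft = 0.03658 m.
v = 26188 m/s

26200 m/s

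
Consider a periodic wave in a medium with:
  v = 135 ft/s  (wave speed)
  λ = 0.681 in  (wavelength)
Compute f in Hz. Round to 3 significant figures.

2380 Hz

Rearranging: f = v/λ.
v = 135 ft/s = 41.15 m/s; λ = 0.681 in = 0.01730 m.
f = 2379 Hz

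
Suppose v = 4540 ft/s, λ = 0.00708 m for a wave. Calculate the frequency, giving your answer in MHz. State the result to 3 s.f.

0.195 MHz

Solving v = f·λ for f: f = v/λ.
v = 4540 ft/s = 1384 m/s; λ = 0.00708 m.
f = 1.955×10^5 Hz
1.955×10^5 Hz × (1 MHz / 1.000×10^6 Hz) = 0.1955 MHz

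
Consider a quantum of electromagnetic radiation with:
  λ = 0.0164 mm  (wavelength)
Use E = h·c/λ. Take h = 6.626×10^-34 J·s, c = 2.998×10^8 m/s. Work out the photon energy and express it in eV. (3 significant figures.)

Directly: E = hc/λ.
λ = 0.0164 mm = 1.640×10^-5 m; h = 6.626×10^-34 J·s; c = 2.998×10^8 m/s.
E = 1.211×10^-20 J
1.211×10^-20 J × (1 eV / 1.602×10^-19 J) = 0.07560 eV

0.0756 eV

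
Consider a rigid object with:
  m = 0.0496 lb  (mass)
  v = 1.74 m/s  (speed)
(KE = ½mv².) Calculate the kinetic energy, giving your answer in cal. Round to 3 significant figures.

0.00814 cal

KE is given directly by: KE = ½mv².
m = 0.0496 lb = 0.02250 kg; v = 1.74 m/s.
KE = 0.03406 J
0.03406 J × (1 cal / 4.184 J) = 0.008140 cal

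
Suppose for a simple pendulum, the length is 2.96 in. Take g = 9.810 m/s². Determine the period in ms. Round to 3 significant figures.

550 ms

T is given directly by: T = 2π√(L/g).
L = 2.96 in = 0.07518 m; g = 9.810 m/s².
T = 0.5501 s
0.5501 s × (1 ms / 0.001000 s) = 550.1 ms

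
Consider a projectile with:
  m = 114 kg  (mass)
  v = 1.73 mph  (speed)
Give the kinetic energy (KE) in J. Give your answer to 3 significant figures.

KE is given directly by: KE = ½mv².
m = 114 kg; v = 1.73 mph = 0.7734 m/s.
KE = 34.09 J

34.1 J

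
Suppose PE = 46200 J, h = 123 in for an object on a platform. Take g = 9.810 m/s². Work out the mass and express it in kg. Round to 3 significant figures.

Solving PE = m·g·h for m: m = PE/(g·h).
PE = 46200 J; h = 123 in = 3.124 m; g = 9.810 m/s².
m = 1507 kg

1510 kg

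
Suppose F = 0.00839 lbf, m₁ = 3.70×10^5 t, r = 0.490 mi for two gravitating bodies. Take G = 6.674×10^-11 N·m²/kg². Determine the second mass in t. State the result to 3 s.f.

940 t

Solving F = G·m₁·m₂/r² for m₂: m₂ = F·r²/(G·m₁).
F = 0.00839 lbf = 0.03732 N; m₁ = 3.70×10^5 t = 3.700×10^8 kg; r = 0.490 mi = 788.6 m; G = 6.674×10^-11 N·m²/kg².
m₂ = 9.398×10^5 kg
9.398×10^5 kg × (1 t / 1000 kg) = 939.8 t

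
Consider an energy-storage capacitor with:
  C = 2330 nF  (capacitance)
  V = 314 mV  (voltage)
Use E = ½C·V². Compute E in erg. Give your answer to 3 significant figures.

E is given directly by: E = ½CV².
C = 2330 nF = 2.330×10^-6 F; V = 314 mV = 0.3140 V.
E = 1.149×10^-7 J  (the unit combination reduces to kg·m²/s² = J)
1.149×10^-7 J × (1 erg / 1.000×10^-7 J) = 1.149 erg

1.15 erg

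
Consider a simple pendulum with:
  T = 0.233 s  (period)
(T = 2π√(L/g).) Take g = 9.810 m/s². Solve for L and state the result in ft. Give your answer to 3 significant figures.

0.0443 ft

Rearranging: L = g·(T/2π)².
T = 0.233 s; g = 9.810 m/s².
L = 0.01349 m
0.01349 m × (1 ft / 0.3048 m) = 0.04426 ft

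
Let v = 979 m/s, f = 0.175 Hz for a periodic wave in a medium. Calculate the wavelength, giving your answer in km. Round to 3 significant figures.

5.59 km

Rearranging: λ = v/f.
v = 979 m/s; f = 0.175 Hz.
λ = 5594 m
5594 m × (1 km / 1000 m) = 5.594 km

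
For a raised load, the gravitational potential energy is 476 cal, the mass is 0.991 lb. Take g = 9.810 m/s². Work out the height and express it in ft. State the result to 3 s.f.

Rearranging PE = m·g·h for h: h = PE/(m·g).
PE = 476 cal = 1992 J; m = 0.991 lb = 0.4495 kg; g = 9.810 m/s².
h = 451.6 m
451.6 m × (1 ft / 0.3048 m) = 1482 ft

1480 ft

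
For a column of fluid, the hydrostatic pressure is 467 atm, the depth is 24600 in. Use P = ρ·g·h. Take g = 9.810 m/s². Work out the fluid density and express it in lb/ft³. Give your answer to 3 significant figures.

482 lb/ft³

Rearranging: ρ = P/(g·h).
P = 467 atm = 4.732×10^7 Pa; h = 24600 in = 624.8 m; g = 9.810 m/s².
ρ = 7720 kg/m³
7720 kg/m³ × (1 lb/ft³ / 16.02 kg/m³) = 481.9 lb/ft³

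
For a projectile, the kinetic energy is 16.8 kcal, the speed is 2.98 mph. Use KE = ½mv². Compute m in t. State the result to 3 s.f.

79.2 t

Solving KE = ½mv² for m: m = 2·KE/v².
KE = 16.8 kcal = 70291 J; v = 2.98 mph = 1.332 m/s.
m = 79215 kg
79215 kg × (1 t / 1000 kg) = 79.21 t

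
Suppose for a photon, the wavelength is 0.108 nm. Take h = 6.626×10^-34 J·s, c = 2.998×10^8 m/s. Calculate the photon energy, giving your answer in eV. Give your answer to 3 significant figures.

11500 eV

Directly: E = hc/λ.
λ = 0.108 nm = 1.080×10^-10 m; h = 6.626×10^-34 J·s; c = 2.998×10^8 m/s.
E = 1.839×10^-15 J
1.839×10^-15 J × (1 eV / 1.602×10^-19 J) = 11480 eV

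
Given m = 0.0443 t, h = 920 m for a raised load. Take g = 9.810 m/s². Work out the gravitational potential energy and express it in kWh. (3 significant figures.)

0.111 kWh

PE is given directly by: PE = mgh.
m = 0.0443 t = 44.30 kg; h = 920 m; g = 9.810 m/s².
PE = 3.998×10^5 J
3.998×10^5 J × (1 kWh / 3.600×10^6 J) = 0.1111 kWh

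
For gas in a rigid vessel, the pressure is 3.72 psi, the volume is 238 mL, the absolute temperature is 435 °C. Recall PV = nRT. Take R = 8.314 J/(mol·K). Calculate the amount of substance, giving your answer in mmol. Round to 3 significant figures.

Solving PV = nRT for n: n = PV/(RT).
P = 3.72 psi = 25648 Pa; V = 238 mL = 2.380×10^-4 m³; T = 435 °C = 708.1 K; R = 8.314 J/(mol·K).
n = 0.001037 mol
0.001037 mol × (1 mmol / 0.001000 mol) = 1.037 mmol

1.04 mmol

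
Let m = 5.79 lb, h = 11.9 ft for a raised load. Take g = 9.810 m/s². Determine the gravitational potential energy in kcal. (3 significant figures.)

Directly: PE = mgh.
m = 5.79 lb = 2.626 kg; h = 11.9 ft = 3.627 m; g = 9.810 m/s².
PE = 93.45 J
93.45 J × (1 kcal / 4184 J) = 0.02233 kcal

0.0223 kcal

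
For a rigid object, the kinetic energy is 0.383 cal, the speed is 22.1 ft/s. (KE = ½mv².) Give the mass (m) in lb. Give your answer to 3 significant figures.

Solving KE = ½mv² for m: m = 2·KE/v².
KE = 0.383 cal = 1.602 J; v = 22.1 ft/s = 6.736 m/s.
m = 0.07063 kg
0.07063 kg × (1 lb / 0.4536 kg) = 0.1557 lb

0.156 lb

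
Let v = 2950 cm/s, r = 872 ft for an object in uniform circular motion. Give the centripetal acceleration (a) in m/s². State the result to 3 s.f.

3.27 m/s²

Directly: a = v²/r.
v = 2950 cm/s = 29.50 m/s; r = 872 ft = 265.8 m.
a = 3.274 m/s²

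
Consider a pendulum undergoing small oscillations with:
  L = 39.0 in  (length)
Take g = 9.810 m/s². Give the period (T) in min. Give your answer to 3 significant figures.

T is given directly by: T = 2π√(L/g).
L = 39.0 in = 0.9906 m; g = 9.810 m/s².
T = 1.997 s
1.997 s × (1 min / 60.00 s) = 0.03328 min

0.0333 min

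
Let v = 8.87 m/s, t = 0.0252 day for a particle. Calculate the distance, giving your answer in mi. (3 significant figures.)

12.0 mi

Rearranging v = d/t for d: d = v·t.
v = 8.87 m/s; t = 0.0252 day = 2177 s.
d = 19312 m
19312 m × (1 mi / 1609 m) = 12.00 mi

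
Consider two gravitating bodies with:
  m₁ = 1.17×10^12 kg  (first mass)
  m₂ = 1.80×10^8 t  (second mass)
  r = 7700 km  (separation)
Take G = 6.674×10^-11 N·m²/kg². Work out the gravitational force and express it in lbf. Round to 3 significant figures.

0.0533 lbf

From Newton's law of gravitation: F = Gm₁m₂/r².
m₁ = 1.17×10^12 kg; m₂ = 1.80×10^8 t = 1.800×10^11 kg; r = 7700 km = 7.700×10^6 m; G = 6.674×10^-11 N·m²/kg².
F = 0.2371 N
0.2371 N × (1 lbf / 4.448 N) = 0.05329 lbf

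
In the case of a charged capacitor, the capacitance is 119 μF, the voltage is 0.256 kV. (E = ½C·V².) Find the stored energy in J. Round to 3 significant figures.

3.90 J

E is given directly by: E = ½CV².
C = 119 μF = 1.190×10^-4 F; V = 0.256 kV = 256.0 V.
E = 3.899 J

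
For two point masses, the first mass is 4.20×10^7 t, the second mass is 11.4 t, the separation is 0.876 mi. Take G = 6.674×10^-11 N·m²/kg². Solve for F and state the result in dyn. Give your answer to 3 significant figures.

Directly: F = Gm₁m₂/r².
m₁ = 4.20×10^7 t = 4.200×10^10 kg; m₂ = 11.4 t = 11400 kg; r = 0.876 mi = 1410 m; G = 6.674×10^-11 N·m²/kg².
F = 0.01608 N  (the unit combination reduces to kg·m/s² = N)
0.01608 N × (1 dyn / 1.000×10^-5 N) = 1608 dyn

1610 dyn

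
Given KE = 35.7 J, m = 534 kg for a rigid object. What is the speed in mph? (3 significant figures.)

Solving KE = ½mv² for v: v = √(2·KE/m).
KE = 35.7 J; m = 534 kg.
v = 0.3657 m/s
0.3657 m/s × (1 mph / 0.4470 m/s) = 0.8180 mph

0.818 mph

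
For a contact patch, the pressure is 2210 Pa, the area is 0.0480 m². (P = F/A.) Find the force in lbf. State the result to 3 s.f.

Rearranging: F = P·A.
P = 2210 Pa; A = 0.0480 m².
F = 106.1 N
106.1 N × (1 lbf / 4.448 N) = 23.85 lbf

23.8 lbf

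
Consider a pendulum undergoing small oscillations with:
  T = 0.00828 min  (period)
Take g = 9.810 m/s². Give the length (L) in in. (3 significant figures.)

Solving T = 2π√(L/g) for L: L = g·(T/2π)².
T = 0.00828 min = 0.4968 s; g = 9.810 m/s².
L = 0.06133 m
0.06133 m × (1 in / 0.02540 m) = 2.415 in

2.41 in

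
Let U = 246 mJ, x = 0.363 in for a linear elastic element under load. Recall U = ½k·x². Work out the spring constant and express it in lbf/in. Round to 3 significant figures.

33.0 lbf/in

Rearranging U = ½k·x² for k: k = 2U/x².
U = 246 mJ = 0.2460 J; x = 0.363 in = 0.009220 m.
k = 5787 N/m
5787 N/m × (1 lbf/in / 175.1 N/m) = 33.05 lbf/in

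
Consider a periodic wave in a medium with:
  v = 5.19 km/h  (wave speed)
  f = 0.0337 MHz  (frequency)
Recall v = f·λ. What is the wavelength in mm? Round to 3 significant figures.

0.0428 mm

Rearranging v = f·λ for λ: λ = v/f.
v = 5.19 km/h = 1.442 m/s; f = 0.0337 MHz = 33700 Hz.
λ = 4.278×10^-5 m
4.278×10^-5 m × (1 mm / 0.001000 m) = 0.04278 mm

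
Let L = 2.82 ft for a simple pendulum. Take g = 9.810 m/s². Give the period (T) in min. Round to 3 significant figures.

T is given directly by: T = 2π√(L/g).
L = 2.82 ft = 0.8595 m; g = 9.810 m/s².
T = 1.860 s
1.860 s × (1 min / 60.00 s) = 0.03100 min

0.0310 min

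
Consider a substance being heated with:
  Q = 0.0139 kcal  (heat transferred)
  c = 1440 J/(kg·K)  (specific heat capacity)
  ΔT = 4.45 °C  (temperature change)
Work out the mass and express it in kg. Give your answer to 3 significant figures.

Rearranging Q = m·c·ΔT for m: m = Q/(c·ΔT).
Q = 0.0139 kcal = 58.16 J; c = 1440 J/(kg·K); ΔT = 4.45 °C = 4.450 K.
m = 0.009076 kg

0.00908 kg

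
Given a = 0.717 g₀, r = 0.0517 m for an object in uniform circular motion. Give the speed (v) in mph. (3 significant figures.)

1.35 mph

Rearranging a = v²/r for v: v = √(a·r).
a = 0.717 g₀ = 7.031 m/s²; r = 0.0517 m.
v = 0.6029 m/s
0.6029 m/s × (1 mph / 0.4470 m/s) = 1.349 mph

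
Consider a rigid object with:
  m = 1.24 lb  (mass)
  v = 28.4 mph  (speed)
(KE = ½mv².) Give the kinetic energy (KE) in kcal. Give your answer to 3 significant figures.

Directly: KE = ½mv².
m = 1.24 lb = 0.5625 kg; v = 28.4 mph = 12.70 m/s.
KE = 45.33 J
45.33 J × (1 kcal / 4184 J) = 0.01083 kcal

0.0108 kcal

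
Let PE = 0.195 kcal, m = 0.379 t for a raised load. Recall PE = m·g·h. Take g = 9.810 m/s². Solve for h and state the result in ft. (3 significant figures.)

0.720 ft

Solving PE = m·g·h for h: h = PE/(m·g).
PE = 0.195 kcal = 815.9 J; m = 0.379 t = 379.0 kg; g = 9.810 m/s².
h = 0.2194 m
0.2194 m × (1 ft / 0.3048 m) = 0.7200 ft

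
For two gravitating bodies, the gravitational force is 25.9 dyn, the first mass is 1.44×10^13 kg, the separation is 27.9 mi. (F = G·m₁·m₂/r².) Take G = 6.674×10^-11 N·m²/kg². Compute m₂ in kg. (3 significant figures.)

From Newton's law of gravitation: m₂ = F·r²/(G·m₁).
F = 25.9 dyn = 2.590×10^-4 N; m₁ = 1.44×10^13 kg; r = 27.9 mi = 44901 m; G = 6.674×10^-11 N·m²/kg².
m₂ = 543.3 kg

543 kg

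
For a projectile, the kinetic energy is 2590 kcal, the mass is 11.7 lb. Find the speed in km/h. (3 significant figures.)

7280 km/h

Rearranging: v = √(2·KE/m).
KE = 2590 kcal = 1.084×10^7 J; m = 11.7 lb = 5.307 kg.
v = 2021 m/s
2021 m/s × (1 km/h / 0.2778 m/s) = 7275 km/h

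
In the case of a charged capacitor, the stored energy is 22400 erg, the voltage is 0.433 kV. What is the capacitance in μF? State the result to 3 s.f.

0.0239 μF

Rearranging E = ½C·V² for C: C = 2E/V².
E = 22400 erg = 0.002240 J; V = 0.433 kV = 433.0 V.
C = 2.389×10^-8 F
2.389×10^-8 F × (1 μF / 1.000×10^-6 F) = 0.02389 μF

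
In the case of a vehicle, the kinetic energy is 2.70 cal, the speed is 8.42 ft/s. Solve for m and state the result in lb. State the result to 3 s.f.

Rearranging: m = 2·KE/v².
KE = 2.70 cal = 11.30 J; v = 8.42 ft/s = 2.566 m/s.
m = 3.430 kg
3.430 kg × (1 lb / 0.4536 kg) = 7.563 lb

7.56 lb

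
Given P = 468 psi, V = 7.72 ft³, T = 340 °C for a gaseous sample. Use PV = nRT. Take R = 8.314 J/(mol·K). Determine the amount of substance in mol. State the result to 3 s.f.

From the ideal-gas law: n = PV/(RT).
P = 468 psi = 3.227×10^6 Pa; V = 7.72 ft³ = 0.2186 m³; T = 340 °C = 613.1 K; R = 8.314 J/(mol·K).
n = 138.4 mol

138 mol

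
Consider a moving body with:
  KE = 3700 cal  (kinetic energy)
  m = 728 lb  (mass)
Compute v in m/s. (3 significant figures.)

9.68 m/s

Solving KE = ½mv² for v: v = √(2·KE/m).
KE = 3700 cal = 15481 J; m = 728 lb = 330.2 kg.
v = 9.683 m/s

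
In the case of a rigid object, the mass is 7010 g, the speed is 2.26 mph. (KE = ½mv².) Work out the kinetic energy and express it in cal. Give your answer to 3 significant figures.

0.855 cal

KE is given directly by: KE = ½mv².
m = 7010 g = 7.010 kg; v = 2.26 mph = 1.010 m/s.
KE = 3.578 J  (the unit combination reduces to kg·m²/s² = J)
3.578 J × (1 cal / 4.184 J) = 0.8551 cal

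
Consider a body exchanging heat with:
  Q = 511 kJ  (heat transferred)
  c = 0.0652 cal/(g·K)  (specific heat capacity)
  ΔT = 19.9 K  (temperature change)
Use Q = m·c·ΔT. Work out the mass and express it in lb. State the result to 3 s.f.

208 lb

Rearranging Q = m·c·ΔT for m: m = Q/(c·ΔT).
Q = 511 kJ = 5.110×10^5 J; c = 0.0652 cal/(g·K) = 272.8 J/(kg·K); ΔT = 19.9 K.
m = 94.13 kg
94.13 kg × (1 lb / 0.4536 kg) = 207.5 lb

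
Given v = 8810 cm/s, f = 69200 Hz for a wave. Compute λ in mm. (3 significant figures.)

Solving v = f·λ for λ: λ = v/f.
v = 8810 cm/s = 88.10 m/s; f = 69200 Hz.
λ = 0.001273 m
0.001273 m × (1 mm / 0.001000 m) = 1.273 mm

1.27 mm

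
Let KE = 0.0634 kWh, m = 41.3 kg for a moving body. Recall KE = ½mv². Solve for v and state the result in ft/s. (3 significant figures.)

345 ft/s

Rearranging KE = ½mv² for v: v = √(2·KE/m).
KE = 0.0634 kWh = 2.282×10^5 J; m = 41.3 kg.
v = 105.1 m/s
105.1 m/s × (1 ft/s / 0.3048 m/s) = 344.9 ft/s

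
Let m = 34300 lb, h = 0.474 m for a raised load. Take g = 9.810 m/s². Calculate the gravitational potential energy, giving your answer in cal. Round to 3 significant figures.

Directly: PE = mgh.
m = 34300 lb = 15558 kg; h = 0.474 m; g = 9.810 m/s².
PE = 72345 J
72345 J × (1 cal / 4.184 J) = 17291 cal

17300 cal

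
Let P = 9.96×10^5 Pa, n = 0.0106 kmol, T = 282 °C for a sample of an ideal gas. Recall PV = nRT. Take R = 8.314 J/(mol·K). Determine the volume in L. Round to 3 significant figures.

49.1 L

From the ideal-gas law: V = nRT/P.
P = 9.96×10^5 Pa; n = 0.0106 kmol = 10.60 mol; T = 282 °C = 555.1 K; R = 8.314 J/(mol·K).
V = 0.04912 m³
0.04912 m³ × (1 L / 0.001000 m³) = 49.12 L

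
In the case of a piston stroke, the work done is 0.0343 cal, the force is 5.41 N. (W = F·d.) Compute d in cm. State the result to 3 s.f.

Solving W = F·d for d: d = W/F.
W = 0.0343 cal = 0.1435 J; F = 5.41 N.
d = 0.02653 m
0.02653 m × (1 cm / 0.01000 m) = 2.653 cm

2.65 cm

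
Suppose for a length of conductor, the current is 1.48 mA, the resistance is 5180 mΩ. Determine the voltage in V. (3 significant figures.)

Directly: V = IR.
I = 1.48 mA = 0.001480 A; R = 5180 mΩ = 5.180 Ω.
V = 0.007666 V

0.00767 V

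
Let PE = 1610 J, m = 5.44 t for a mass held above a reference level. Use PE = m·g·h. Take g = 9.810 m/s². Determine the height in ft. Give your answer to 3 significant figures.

0.0990 ft

Solving PE = m·g·h for h: h = PE/(m·g).
PE = 1610 J; m = 5.44 t = 5440 kg; g = 9.810 m/s².
h = 0.03017 m
0.03017 m × (1 ft / 0.3048 m) = 0.09898 ft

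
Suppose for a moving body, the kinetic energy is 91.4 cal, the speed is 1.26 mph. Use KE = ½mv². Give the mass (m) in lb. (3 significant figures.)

5310 lb

Rearranging: m = 2·KE/v².
KE = 91.4 cal = 382.4 J; v = 1.26 mph = 0.5633 m/s.
m = 2411 kg
2411 kg × (1 lb / 0.4536 kg) = 5315 lb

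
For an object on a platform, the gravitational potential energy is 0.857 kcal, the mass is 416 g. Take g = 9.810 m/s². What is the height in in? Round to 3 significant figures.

34600 in

Rearranging: h = PE/(m·g).
PE = 0.857 kcal = 3586 J; m = 416 g = 0.4160 kg; g = 9.810 m/s².
h = 878.6 m
878.6 m × (1 in / 0.02540 m) = 34592 in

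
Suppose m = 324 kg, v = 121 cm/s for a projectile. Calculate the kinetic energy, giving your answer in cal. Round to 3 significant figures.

56.7 cal

Directly: KE = ½mv².
m = 324 kg; v = 121 cm/s = 1.210 m/s.
KE = 237.2 J  (the unit combination reduces to kg·m²/s² = J)
237.2 J × (1 cal / 4.184 J) = 56.69 cal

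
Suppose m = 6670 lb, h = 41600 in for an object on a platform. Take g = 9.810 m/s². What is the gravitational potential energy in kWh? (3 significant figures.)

PE is given directly by: PE = mgh.
m = 6670 lb = 3025 kg; h = 41600 in = 1057 m; g = 9.810 m/s².
PE = 3.136×10^7 J
3.136×10^7 J × (1 kWh / 3.600×10^6 J) = 8.711 kWh

8.71 kWh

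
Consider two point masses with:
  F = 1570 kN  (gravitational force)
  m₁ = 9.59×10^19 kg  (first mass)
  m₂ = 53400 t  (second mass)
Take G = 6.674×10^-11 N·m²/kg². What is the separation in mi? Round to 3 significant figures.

From Newton's law of gravitation: r = √(G·m₁m₂/F).
F = 1570 kN = 1.570×10^6 N; m₁ = 9.59×10^19 kg; m₂ = 53400 t = 5.340×10^7 kg; G = 6.674×10^-11 N·m²/kg².
r = 4.666×10^5 m
4.666×10^5 m × (1 mi / 1609 m) = 289.9 mi

290 mi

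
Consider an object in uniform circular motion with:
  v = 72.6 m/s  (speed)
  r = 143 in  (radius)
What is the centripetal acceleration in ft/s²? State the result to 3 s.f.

4760 ft/s²

Directly: a = v²/r.
v = 72.6 m/s; r = 143 in = 3.632 m.
a = 1451 m/s²
1451 m/s² × (1 ft/s² / 0.3048 m/s²) = 4761 ft/s²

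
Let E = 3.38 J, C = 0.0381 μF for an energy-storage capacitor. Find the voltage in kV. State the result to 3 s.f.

Rearranging E = ½C·V² for V: V = √(2E/C).
E = 3.38 J; C = 0.0381 μF = 3.810×10^-8 F.
V = 13320 V  (the unit combination reduces to kg·m²/(A·s³) = V)
13320 V × (1 kV / 1000 V) = 13.32 kV

13.3 kV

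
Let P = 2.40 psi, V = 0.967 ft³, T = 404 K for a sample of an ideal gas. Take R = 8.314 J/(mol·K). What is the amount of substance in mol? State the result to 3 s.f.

Rearranging PV = nRT for n: n = PV/(RT).
P = 2.40 psi = 16547 Pa; V = 0.967 ft³ = 0.02738 m³; T = 404 K; R = 8.314 J/(mol·K).
n = 0.1349 mol

0.135 mol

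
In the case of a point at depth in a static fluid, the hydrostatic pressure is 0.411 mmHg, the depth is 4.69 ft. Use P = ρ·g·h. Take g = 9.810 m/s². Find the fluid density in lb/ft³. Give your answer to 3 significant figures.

0.244 lb/ft³

Rearranging: ρ = P/(g·h).
P = 0.411 mmHg = 54.80 Pa; h = 4.69 ft = 1.430 m; g = 9.810 m/s².
ρ = 3.907 kg/m³
3.907 kg/m³ × (1 lb/ft³ / 16.02 kg/m³) = 0.2439 lb/ft³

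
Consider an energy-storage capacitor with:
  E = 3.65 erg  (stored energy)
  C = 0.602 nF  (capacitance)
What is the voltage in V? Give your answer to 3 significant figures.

34.8 V

Solving E = ½C·V² for V: V = √(2E/C).
E = 3.65 erg = 3.650×10^-7 J; C = 0.602 nF = 6.020×10^-10 F.
V = 34.82 V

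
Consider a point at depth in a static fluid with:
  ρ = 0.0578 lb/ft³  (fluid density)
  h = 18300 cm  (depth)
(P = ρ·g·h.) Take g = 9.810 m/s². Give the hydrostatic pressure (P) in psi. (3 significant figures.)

0.241 psi

Directly: P = ρgh.
ρ = 0.0578 lb/ft³ = 0.9259 kg/m³; h = 18300 cm = 183.0 m; g = 9.810 m/s².
P = 1662 Pa
1662 Pa × (1 psi / 6895 Pa) = 0.2411 psi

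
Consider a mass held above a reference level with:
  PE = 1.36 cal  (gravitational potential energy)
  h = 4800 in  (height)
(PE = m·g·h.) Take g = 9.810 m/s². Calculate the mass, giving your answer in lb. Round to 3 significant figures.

0.0105 lb

Rearranging PE = m·g·h for m: m = PE/(g·h).
PE = 1.36 cal = 5.690 J; h = 4800 in = 121.9 m; g = 9.810 m/s².
m = 0.004758 kg
0.004758 kg × (1 lb / 0.4536 kg) = 0.01049 lb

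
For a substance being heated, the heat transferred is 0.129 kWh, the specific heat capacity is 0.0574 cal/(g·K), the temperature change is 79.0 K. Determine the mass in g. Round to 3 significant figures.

24500 g

Rearranging: m = Q/(c·ΔT).
Q = 0.129 kWh = 4.644×10^5 J; c = 0.0574 cal/(g·K) = 240.2 J/(kg·K); ΔT = 79.0 K.
m = 24.48 kg
24.48 kg × (1 g / 0.001000 kg) = 24477 g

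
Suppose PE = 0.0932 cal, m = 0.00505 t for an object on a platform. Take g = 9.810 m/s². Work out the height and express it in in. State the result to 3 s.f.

0.310 in

Solving PE = m·g·h for h: h = PE/(m·g).
PE = 0.0932 cal = 0.3899 J; m = 0.00505 t = 5.050 kg; g = 9.810 m/s².
h = 0.007871 m
0.007871 m × (1 in / 0.02540 m) = 0.3099 in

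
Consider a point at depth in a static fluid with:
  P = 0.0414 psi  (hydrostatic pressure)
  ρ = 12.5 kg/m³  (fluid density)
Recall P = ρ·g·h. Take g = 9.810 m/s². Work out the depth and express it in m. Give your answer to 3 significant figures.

2.33 m

Rearranging P = ρ·g·h for h: h = P/(ρ·g).
P = 0.0414 psi = 285.4 Pa; ρ = 12.5 kg/m³; g = 9.810 m/s².
h = 2.328 m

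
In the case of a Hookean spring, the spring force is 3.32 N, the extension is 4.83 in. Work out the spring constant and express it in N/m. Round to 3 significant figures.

From Hooke's law: k = F/x.
F = 3.32 N; x = 4.83 in = 0.1227 m.
k = 27.06 N/m

27.1 N/m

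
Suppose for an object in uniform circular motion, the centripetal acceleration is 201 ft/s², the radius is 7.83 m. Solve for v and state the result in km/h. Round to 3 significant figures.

78.8 km/h

Rearranging a = v²/r for v: v = √(a·r).
a = 201 ft/s² = 61.26 m/s²; r = 7.83 m.
v = 21.90 m/s
21.90 m/s × (1 km/h / 0.2778 m/s) = 78.85 km/h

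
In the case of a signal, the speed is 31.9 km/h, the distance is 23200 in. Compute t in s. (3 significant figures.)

Solving v = d/t for t: t = d/v.
v = 31.9 km/h = 8.861 m/s; d = 23200 in = 589.3 m.
t = 66.50 s

66.5 s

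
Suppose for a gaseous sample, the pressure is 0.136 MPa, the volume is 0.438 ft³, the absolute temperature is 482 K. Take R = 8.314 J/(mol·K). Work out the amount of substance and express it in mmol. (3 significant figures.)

Rearranging: n = PV/(RT).
P = 0.136 MPa = 1.360×10^5 Pa; V = 0.438 ft³ = 0.01240 m³; T = 482 K; R = 8.314 J/(mol·K).
n = 0.4209 mol
0.4209 mol × (1 mmol / 0.001000 mol) = 420.9 mmol

421 mmol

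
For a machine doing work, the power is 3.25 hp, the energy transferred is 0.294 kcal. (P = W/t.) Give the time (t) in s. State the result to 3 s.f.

0.508 s

Rearranging: t = W/P.
P = 3.25 hp = 2424 W; W = 0.294 kcal = 1230 J.
t = 0.5076 s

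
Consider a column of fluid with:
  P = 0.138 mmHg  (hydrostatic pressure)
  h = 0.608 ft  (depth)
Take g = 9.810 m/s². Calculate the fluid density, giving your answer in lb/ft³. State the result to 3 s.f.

0.632 lb/ft³

Rearranging P = ρ·g·h for ρ: ρ = P/(g·h).
P = 0.138 mmHg = 18.40 Pa; h = 0.608 ft = 0.1853 m; g = 9.810 m/s².
ρ = 10.12 kg/m³
10.12 kg/m³ × (1 lb/ft³ / 16.02 kg/m³) = 0.6318 lb/ft³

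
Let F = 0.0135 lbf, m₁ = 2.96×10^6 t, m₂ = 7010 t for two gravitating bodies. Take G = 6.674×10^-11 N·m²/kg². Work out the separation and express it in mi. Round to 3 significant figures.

2.98 mi

From Newton's law of gravitation: r = √(G·m₁m₂/F).
F = 0.0135 lbf = 0.06005 N; m₁ = 2.96×10^6 t = 2.960×10^9 kg; m₂ = 7010 t = 7.010×10^6 kg; G = 6.674×10^-11 N·m²/kg².
r = 4802 m
4802 m × (1 mi / 1609 m) = 2.984 mi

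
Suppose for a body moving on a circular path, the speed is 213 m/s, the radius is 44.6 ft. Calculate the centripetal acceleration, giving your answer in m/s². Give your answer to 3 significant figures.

a is given directly by: a = v²/r.
v = 213 m/s; r = 44.6 ft = 13.59 m.
a = 3337 m/s²

3340 m/s²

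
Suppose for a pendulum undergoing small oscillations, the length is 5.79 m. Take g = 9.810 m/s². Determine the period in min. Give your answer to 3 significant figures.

Directly: T = 2π√(L/g).
L = 5.79 m; g = 9.810 m/s².
T = 4.827 s
4.827 s × (1 min / 60.00 s) = 0.08045 min

0.0805 min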